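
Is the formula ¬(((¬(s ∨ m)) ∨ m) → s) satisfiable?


Search for a satisfying assignment over {m, s}.
Try m=F, s=F: the formula evaluates to T.
A satisfying assignment exists.

Satisfiable.


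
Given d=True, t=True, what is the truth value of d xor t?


Exclusive or is true when exactly one operand is true.
Substitute: d=True, t=True.
True xor True evaluates to False.

False


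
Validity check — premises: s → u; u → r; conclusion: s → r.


This matches the form of hypothetical syllogism: the conclusion follows in every model of the premises.

Valid.


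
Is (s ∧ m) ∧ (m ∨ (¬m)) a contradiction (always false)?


Truth table over {m, s}:
m | s | φ
---------
F | F | F
T | F | F
F | T | F
T | T | T
Satisfying assignment at row 4: m=T, s=T gives T.

No, it is not a contradiction.


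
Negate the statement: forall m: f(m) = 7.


¬(forall x: φ) = exists x: ¬φ, and ¬(exists x: φ) = forall x: ¬φ.
Apply to the universal statement.

exists m: ~(f(m) = 7)


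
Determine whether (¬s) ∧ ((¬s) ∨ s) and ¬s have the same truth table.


Compare truth tables:
s | φ | ψ
---------
F | T | T
T | F | F
The columns φ and ψ agree on every row.

Yes, they are logically equivalent.


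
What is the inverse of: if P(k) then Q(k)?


The inverse of (P → Q) is (¬P → ¬Q). It is equivalent to the converse, not to the original.
Here P = 'P(k)' and Q = 'Q(k)'.

If not (P(k)), then not (Q(k)).


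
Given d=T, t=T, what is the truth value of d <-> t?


Biconditional is true when both operands have the same truth value.
Substitute: d=T, t=T.
T <-> T evaluates to T.

T


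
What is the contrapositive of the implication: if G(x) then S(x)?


The contrapositive of (P → Q) is (¬Q → ¬P); it is logically equivalent to the original.
Here P = 'G(x)' and Q = 'S(x)'.

If not (S(x)), then not (G(x)).


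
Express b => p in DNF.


Step 1: Rewrite b → p as ¬b ∨ p.

(~b) | p


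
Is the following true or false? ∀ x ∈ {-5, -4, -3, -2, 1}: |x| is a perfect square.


Evaluate the predicate on each element: -5:F, -4:T, -3:F, -2:F, 1:T.
Counterexample x = -5 fails the predicate.

F


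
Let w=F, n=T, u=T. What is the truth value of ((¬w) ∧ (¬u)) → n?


Substitute w=F, n=T, u=T:
¬w = T
¬u = F
(¬w) ∧ (¬u) = T ∧ F = F
((¬w) ∧ (¬u)) → n = F → T = T

T


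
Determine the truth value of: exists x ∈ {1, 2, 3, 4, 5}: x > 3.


Evaluate the predicate on each element: 1:False, 2:False, 3:False, 4:True, 5:True.
Witness x = 4 satisfies the predicate.

True


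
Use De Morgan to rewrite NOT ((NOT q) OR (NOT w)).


De Morgan: the negation of a disjunction is the conjunction of the negations.
Distribute NOT across OR, flipping it to AND, and negate each literal.

q AND w


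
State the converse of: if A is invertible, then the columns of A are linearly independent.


The converse of (P → Q) is (Q → P). It is not in general equivalent to the original.
Here P = 'A is invertible' and Q = 'the columns of A are linearly independent'.

If the columns of A are linearly independent, then A is invertible.


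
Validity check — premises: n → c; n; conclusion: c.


This matches the form of modus ponens: the conclusion follows in every model of the premises.

Valid.


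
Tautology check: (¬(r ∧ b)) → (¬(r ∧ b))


Build the truth table over {b, r}:
b | r | φ
---------
F | F | T
T | F | T
F | T | T
T | T | T
Every row evaluates to true.

Yes, it is a tautology.


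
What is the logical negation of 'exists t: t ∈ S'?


¬(forall x: φ) = exists x: ¬φ, and ¬(exists x: φ) = forall x: ¬φ.
Apply to the existential statement.

forall t: ~(t ∈ S)


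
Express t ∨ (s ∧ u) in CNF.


Step 1: Distribute ∨ over ∧: t ∨ (s ∧ u) = (t ∨ s) ∧ (t ∨ u).

(t ∨ s) ∧ (t ∨ u)


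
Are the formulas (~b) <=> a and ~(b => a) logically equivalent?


Compare truth tables:
a | b | φ | ψ
-------------
False | False | False | False
True | False | True | False
False | True | True | True
True | True | False | False
They differ at row 2 (a=True, b=False): φ=True but ψ=False.

No, they are not logically equivalent.


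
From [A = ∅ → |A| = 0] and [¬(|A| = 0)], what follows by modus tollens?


Modus tollens: from (P → Q) and ¬Q, infer ¬P.
Q = '|A| = 0' is denied; since P → Q, P must also fail.

Not (A = ∅).


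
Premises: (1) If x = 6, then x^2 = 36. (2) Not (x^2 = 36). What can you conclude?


Modus tollens: from (P → Q) and ¬Q, infer ¬P.
Q = 'x^2 = 36' is denied; since P → Q, P must also fail.

Not (x = 6).


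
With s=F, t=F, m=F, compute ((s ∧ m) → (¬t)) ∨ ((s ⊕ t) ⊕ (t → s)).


Substitute s=F, t=F, m=F:
s ∧ m = F ∧ F = F
¬t = T
(s ∧ m) → (¬t) = F → T = T
s ⊕ t = F ⊕ F = F
t → s = F → F = T
(s ⊕ t) ⊕ (t → s) = F ⊕ T = T
((s ∧ m) → (¬t)) ∨ ((s ⊕ t) ⊕ (t → s)) = T ∨ T = T

T


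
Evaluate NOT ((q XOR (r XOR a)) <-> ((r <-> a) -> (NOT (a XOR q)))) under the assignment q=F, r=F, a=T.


Substitute q=F, r=F, a=T:
r XOR a = F XOR T = T
q XOR (r XOR a) = F XOR T = T
r <-> a = F <-> T = F
a XOR q = T XOR F = T
NOT (a XOR q) = F
(r <-> a) -> (NOT (a XOR q)) = F -> F = T
(q XOR (r XOR a)) <-> ((r <-> a) -> (NOT (a XOR q))) = T <-> T = T
NOT ((q XOR (r XOR a)) <-> ((r <-> a) -> (NOT (a XOR q)))) = F

F


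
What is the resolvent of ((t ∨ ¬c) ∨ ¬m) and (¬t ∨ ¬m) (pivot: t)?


The clauses contain complementary literals t and ¬t.
Resolution eliminates this pair and disjoins the remaining literals (merging duplicates).

(¬m ∨ ¬c)


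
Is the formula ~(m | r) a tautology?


Build the truth table over {m, r}:
m | r | φ
---------
False | False | True
True | False | False
False | True | False
True | True | False
Counterexample at row 2: with m=True, r=False, the formula is False.

No, it is not a tautology.


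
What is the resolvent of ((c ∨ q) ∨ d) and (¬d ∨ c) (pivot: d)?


The clauses contain complementary literals d and ¬d.
Resolution eliminates this pair and disjoins the remaining literals (merging duplicates).

(q ∨ c)


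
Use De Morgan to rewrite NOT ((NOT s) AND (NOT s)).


De Morgan: the negation of a conjunction is the disjunction of the negations.
Distribute NOT across AND, flipping it to OR, and negate each literal.

s OR s


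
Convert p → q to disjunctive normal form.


Step 1: Rewrite p → q as ¬p ∨ q.

(¬p) ∨ q


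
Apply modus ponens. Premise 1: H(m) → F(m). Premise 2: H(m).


Modus ponens: from (P → Q) and P, infer Q.
P = 'H(m)' is asserted, and P → Q holds, so Q follows.

F(m).


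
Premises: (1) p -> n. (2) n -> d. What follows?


Hypothetical syllogism: from (P → Q) and (Q → R), infer (P → R).
Chain the two implications through the shared middle term 'n'.

p -> d


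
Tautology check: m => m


Build the truth table over {m}:
m | φ
-----
False | True
True | True
Every row evaluates to true.

Yes, it is a tautology.


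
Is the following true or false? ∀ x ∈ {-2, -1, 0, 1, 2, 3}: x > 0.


Evaluate the predicate on each element: -2:F, -1:F, 0:F, 1:T, 2:T, 3:T.
Counterexample x = -2 fails the predicate.

F


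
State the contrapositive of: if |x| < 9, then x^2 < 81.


The contrapositive of (P → Q) is (¬Q → ¬P); it is logically equivalent to the original.
Here P = '|x| < 9' and Q = 'x^2 < 81'.

If not (x^2 < 81), then not (|x| < 9).


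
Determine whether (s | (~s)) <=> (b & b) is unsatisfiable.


Truth table over {b, s}:
b | s | φ
---------
False | False | False
True | False | True
False | True | False
True | True | True
Satisfying assignment at row 2: b=True, s=False gives True.

No, it is not a contradiction.


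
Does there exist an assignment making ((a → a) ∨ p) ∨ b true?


Search for a satisfying assignment over {a, b, p}.
Try a=F, b=F, p=F: the formula evaluates to T.
A satisfying assignment exists.

Satisfiable.


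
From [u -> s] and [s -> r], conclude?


Hypothetical syllogism: from (P → Q) and (Q → R), infer (P → R).
Chain the two implications through the shared middle term 's'.

u -> r


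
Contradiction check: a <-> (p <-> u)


Truth table over {a, p, u}:
a | p | u | φ
-------------
F | F | F | F
T | F | F | T
F | T | F | T
T | T | F | F
F | F | T | T
T | F | T | F
F | T | T | F
T | T | T | T
Satisfying assignment at row 2: a=T, p=F, u=F gives T.

No, it is not a contradiction.


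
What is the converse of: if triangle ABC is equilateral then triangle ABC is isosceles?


The converse of (P → Q) is (Q → P). It is not in general equivalent to the original.
Here P = 'triangle ABC is equilateral' and Q = 'triangle ABC is isosceles'.

If triangle ABC is isosceles, then triangle ABC is equilateral.


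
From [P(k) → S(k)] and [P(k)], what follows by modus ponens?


Modus ponens: from (P → Q) and P, infer Q.
P = 'P(k)' is asserted, and P → Q holds, so Q follows.

S(k).


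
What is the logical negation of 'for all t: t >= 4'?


¬(for all x: φ) = there exists x: ¬φ, and ¬(there exists x: φ) = for all x: ¬φ.
Apply to the universal statement.

there exists t: NOT(t >= 4)


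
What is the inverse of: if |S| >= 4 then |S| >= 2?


The inverse of (P → Q) is (¬P → ¬Q). It is equivalent to the converse, not to the original.
Here P = '|S| >= 4' and Q = '|S| >= 2'.

If not (|S| >= 4), then not (|S| >= 2).


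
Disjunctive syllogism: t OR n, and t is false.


Disjunctive syllogism: from (P ∨ Q) and ¬P, infer Q.
One disjunct, 't', is ruled out; the other must hold.

n


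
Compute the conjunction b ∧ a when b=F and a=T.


Conjunction is true only when both operands are true.
Substitute: b=F, a=T.
F ∧ T evaluates to F.

F


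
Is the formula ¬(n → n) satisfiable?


Check all 2 assignments over {n}:
n | φ
-----
F | F
T | F
No assignment makes the formula true.

Unsatisfiable.


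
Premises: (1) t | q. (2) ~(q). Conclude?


Disjunctive syllogism: from (P ∨ Q) and ¬P, infer Q.
One disjunct, 'q', is ruled out; the other must hold.

t


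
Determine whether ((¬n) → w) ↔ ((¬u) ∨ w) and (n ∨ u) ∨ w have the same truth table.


Compare truth tables:
n | u | w | φ | ψ
-----------------
F | F | F | F | F
T | F | F | T | T
F | T | F | T | T
T | T | F | F | T
F | F | T | T | T
T | F | T | T | T
F | T | T | T | T
T | T | T | T | T
They differ at row 4 (n=T, u=T, w=F): φ=F but ψ=T.

No, they are not logically equivalent.


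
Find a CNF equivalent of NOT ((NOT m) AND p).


Step 1: Apply De Morgan: ¬((¬m) ∧ p) = ¬(¬m) ∨ ¬p.
Step 2: Eliminate any double negations (¬¬X = X).

m OR (NOT p)


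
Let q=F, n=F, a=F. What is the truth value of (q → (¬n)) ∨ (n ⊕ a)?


Substitute q=F, n=F, a=F:
¬n = T
q → (¬n) = F → T = T
n ⊕ a = F ⊕ F = F
(q → (¬n)) ∨ (n ⊕ a) = T ∨ F = T

T


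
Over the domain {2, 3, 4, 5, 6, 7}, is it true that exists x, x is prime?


Evaluate the predicate on each element: 2:True, 3:True, 4:False, 5:True, 6:False, 7:True.
Witness x = 2 satisfies the predicate.

True


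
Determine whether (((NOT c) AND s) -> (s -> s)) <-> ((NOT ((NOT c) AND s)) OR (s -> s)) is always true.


Build the truth table over {c, s}:
c | s | φ
---------
F | F | T
T | F | T
F | T | T
T | T | T
Every row evaluates to true.

Yes, it is a tautology.


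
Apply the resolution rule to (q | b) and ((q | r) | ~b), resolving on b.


The clauses contain complementary literals b and ~b.
Resolution eliminates this pair and disjoins the remaining literals (merging duplicates).

(q | r)


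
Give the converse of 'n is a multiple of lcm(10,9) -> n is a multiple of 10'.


The converse of (P → Q) is (Q → P). It is not in general equivalent to the original.
Here P = 'n is a multiple of lcm(10,9)' and Q = 'n is a multiple of 10'.

If n is a multiple of 10, then n is a multiple of lcm(10,9).


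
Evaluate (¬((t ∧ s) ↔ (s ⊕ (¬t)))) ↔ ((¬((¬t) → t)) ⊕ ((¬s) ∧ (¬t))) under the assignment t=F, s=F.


Substitute t=F, s=F:
… (earlier sub-steps elided)
(t ∧ s) ↔ (s ⊕ (¬t)) = F ↔ T = F
¬((t ∧ s) ↔ (s ⊕ (¬t))) = T
¬t = T
(¬t) → t = T → F = F
¬((¬t) → t) = T
¬s = T
¬t = T
(¬s) ∧ (¬t) = T ∧ T = T
(¬((¬t) → t)) ⊕ ((¬s) ∧ (¬t)) = T ⊕ T = F
(¬((t ∧ s) ↔ (s ⊕ (¬t)))) ↔ ((¬((¬t) → t)) ⊕ ((¬s) ∧ (¬t))) = T ↔ F = F

F


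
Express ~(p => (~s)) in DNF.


Step 1: Rewrite implication then negate: ¬(¬p ∨ (¬s)) = p ∧ ¬(¬s).
Step 2: Eliminate any double negations (¬¬X = X).

p & s


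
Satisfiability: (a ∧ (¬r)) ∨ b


Search for a satisfying assignment over {a, b, r}.
Try a=T, b=F, r=F: the formula evaluates to T.
A satisfying assignment exists.

Satisfiable.


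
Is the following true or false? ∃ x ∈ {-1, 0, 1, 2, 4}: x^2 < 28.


Evaluate the predicate on each element: -1:T, 0:T, 1:T, 2:T, 4:T.
Witness x = -1 satisfies the predicate.

T


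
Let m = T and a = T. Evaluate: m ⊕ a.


Exclusive or is true when exactly one operand is true.
Substitute: m=T, a=T.
T ⊕ T evaluates to F.

F


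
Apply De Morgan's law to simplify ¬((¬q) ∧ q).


De Morgan: the negation of a conjunction is the disjunction of the negations.
Distribute ¬ across ∧, flipping it to ∨, and negate each literal.

q ∨ (¬q)


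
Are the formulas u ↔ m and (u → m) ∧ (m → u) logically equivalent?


Compare truth tables:
m | u | φ | ψ
-------------
F | F | T | T
T | F | F | F
F | T | F | F
T | T | T | T
The columns φ and ψ agree on every row.

Yes, they are logically equivalent.


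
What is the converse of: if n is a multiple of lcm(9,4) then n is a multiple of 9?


The converse of (P → Q) is (Q → P). It is not in general equivalent to the original.
Here P = 'n is a multiple of lcm(9,4)' and Q = 'n is a multiple of 9'.

If n is a multiple of 9, then n is a multiple of lcm(9,4).


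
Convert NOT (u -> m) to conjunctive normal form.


Step 1: Rewrite u → m as ¬u ∨ m.
Step 2: Negate: ¬(¬u ∨ m) = u ∧ ¬m (De Morgan + double negation).

u AND (NOT m)


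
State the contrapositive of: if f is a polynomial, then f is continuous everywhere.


The contrapositive of (P → Q) is (¬Q → ¬P); it is logically equivalent to the original.
Here P = 'f is a polynomial' and Q = 'f is continuous everywhere'.

If not (f is continuous everywhere), then not (f is a polynomial).


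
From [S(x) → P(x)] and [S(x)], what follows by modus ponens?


Modus ponens: from (P → Q) and P, infer Q.
P = 'S(x)' is asserted, and P → Q holds, so Q follows.

P(x).


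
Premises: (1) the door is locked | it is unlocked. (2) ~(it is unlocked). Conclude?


Disjunctive syllogism: from (P ∨ Q) and ¬P, infer Q.
One disjunct, 'it is unlocked', is ruled out; the other must hold.

the door is locked


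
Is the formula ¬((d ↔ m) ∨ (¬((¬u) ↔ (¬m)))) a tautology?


Build the truth table over {d, m, u}:
d | m | u | φ
-------------
F | F | F | F
T | F | F | T
F | T | F | F
T | T | F | F
F | F | T | F
T | F | T | F
F | T | T | T
T | T | T | F
Counterexample at row 1: with d=F, m=F, u=F, the formula is F.

No, it is not a tautology.


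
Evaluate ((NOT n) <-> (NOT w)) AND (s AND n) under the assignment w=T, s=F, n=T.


Substitute w=T, s=F, n=T:
NOT n = F
NOT w = F
(NOT n) <-> (NOT w) = F <-> F = T
s AND n = F AND T = F
((NOT n) <-> (NOT w)) AND (s AND n) = T AND F = F

F


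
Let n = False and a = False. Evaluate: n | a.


Disjunction is false only when both operands are false.
Substitute: n=False, a=False.
False | False evaluates to False.

False


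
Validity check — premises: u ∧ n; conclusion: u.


This matches the form of conjunction elimination: the conclusion follows in every model of the premises.

Valid.


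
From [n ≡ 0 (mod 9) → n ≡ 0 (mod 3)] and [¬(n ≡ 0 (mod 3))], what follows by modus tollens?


Modus tollens: from (P → Q) and ¬Q, infer ¬P.
Q = 'n ≡ 0 (mod 3)' is denied; since P → Q, P must also fail.

Not (n ≡ 0 (mod 9)).


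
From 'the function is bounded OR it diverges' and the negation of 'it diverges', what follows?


Disjunctive syllogism: from (P ∨ Q) and ¬P, infer Q.
One disjunct, 'it diverges', is ruled out; the other must hold.

the function is bounded


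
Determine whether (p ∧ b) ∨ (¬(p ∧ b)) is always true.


Build the truth table over {b, p}:
b | p | φ
---------
F | F | T
T | F | T
F | T | T
T | T | T
Every row evaluates to true.

Yes, it is a tautology.


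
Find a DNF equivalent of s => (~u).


Step 1: Rewrite s → (¬u) as ¬s ∨ (¬u).

(~s) | (~u)


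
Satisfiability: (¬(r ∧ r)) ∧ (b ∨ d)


Search for a satisfying assignment over {b, d, r}.
Try b=T, d=F, r=F: the formula evaluates to T.
A satisfying assignment exists.

Satisfiable.


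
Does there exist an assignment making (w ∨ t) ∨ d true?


Search for a satisfying assignment over {d, t, w}.
Try d=T, t=F, w=F: the formula evaluates to T.
A satisfying assignment exists.

Satisfiable.


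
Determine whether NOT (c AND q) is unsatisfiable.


Truth table over {c, q}:
c | q | φ
---------
F | F | T
T | F | T
F | T | T
T | T | F
Satisfying assignment at row 1: c=F, q=F gives T.

No, it is not a contradiction.


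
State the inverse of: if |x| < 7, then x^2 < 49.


The inverse of (P → Q) is (¬P → ¬Q). It is equivalent to the converse, not to the original.
Here P = '|x| < 7' and Q = 'x^2 < 49'.

If not (|x| < 7), then not (x^2 < 49).


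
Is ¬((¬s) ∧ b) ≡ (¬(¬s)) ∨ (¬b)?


Compare truth tables:
b | s | φ | ψ
-------------
F | F | T | T
T | F | F | F
F | T | T | T
T | T | T | T
The columns φ and ψ agree on every row.

Yes, they are logically equivalent.


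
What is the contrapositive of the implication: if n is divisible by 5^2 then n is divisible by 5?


The contrapositive of (P → Q) is (¬Q → ¬P); it is logically equivalent to the original.
Here P = 'n is divisible by 5^2' and Q = 'n is divisible by 5'.

If not (n is divisible by 5), then not (n is divisible by 5^2).


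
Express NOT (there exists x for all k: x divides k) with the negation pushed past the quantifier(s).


Negation flips each quantifier (∀↔∃) and negates the inner predicate.
¬(there exists x for all k: φ) = for all x there exists k: ¬φ.

for all x there exists k: NOT(x divides k)


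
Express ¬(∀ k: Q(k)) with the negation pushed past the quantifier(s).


¬(∀ x: φ) = ∃ x: ¬φ, and ¬(∃ x: φ) = ∀ x: ¬φ.
Apply to the universal statement.

∃ k: ¬(Q(k))


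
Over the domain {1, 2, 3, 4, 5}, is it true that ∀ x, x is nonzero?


Evaluate the predicate on each element: 1:T, 2:T, 3:T, 4:T, 5:T.
Every element satisfies the predicate.

T


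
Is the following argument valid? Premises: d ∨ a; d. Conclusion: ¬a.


This is affirming a disjunct (fallacy). There exist truth assignments where the premises are all true but the conclusion is false.

Invalid.


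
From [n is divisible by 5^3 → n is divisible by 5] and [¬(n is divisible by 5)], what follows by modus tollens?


Modus tollens: from (P → Q) and ¬Q, infer ¬P.
Q = 'n is divisible by 5' is denied; since P → Q, P must also fail.

Not (n is divisible by 5^3).


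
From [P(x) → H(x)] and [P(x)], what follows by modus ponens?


Modus ponens: from (P → Q) and P, infer Q.
P = 'P(x)' is asserted, and P → Q holds, so Q follows.

H(x).


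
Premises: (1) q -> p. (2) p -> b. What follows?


Hypothetical syllogism: from (P → Q) and (Q → R), infer (P → R).
Chain the two implications through the shared middle term 'p'.

q -> b


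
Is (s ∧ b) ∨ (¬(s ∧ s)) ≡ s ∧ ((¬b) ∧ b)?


Compare truth tables:
b | s | φ | ψ
-------------
F | F | T | F
T | F | T | F
F | T | F | F
T | T | T | F
They differ at row 1 (b=F, s=F): φ=T but ψ=F.

No, they are not logically equivalent.


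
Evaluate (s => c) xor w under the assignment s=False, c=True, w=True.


Substitute s=False, c=True, w=True:
s => c = False => True = True
(s => c) xor w = True xor True = False

False


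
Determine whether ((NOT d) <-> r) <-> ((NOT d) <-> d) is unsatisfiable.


Truth table over {d, r}:
d | r | φ
---------
F | F | T
T | F | F
F | T | F
T | T | T
Satisfying assignment at row 1: d=F, r=F gives T.

No, it is not a contradiction.


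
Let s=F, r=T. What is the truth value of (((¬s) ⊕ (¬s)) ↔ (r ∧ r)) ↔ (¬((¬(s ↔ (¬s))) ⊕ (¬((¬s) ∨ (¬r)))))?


Substitute s=F, r=T:
… (earlier sub-steps elided)
¬s = T
s ↔ (¬s) = F ↔ T = F
¬(s ↔ (¬s)) = T
¬s = T
¬r = F
(¬s) ∨ (¬r) = T ∨ F = T
¬((¬s) ∨ (¬r)) = F
(¬(s ↔ (¬s))) ⊕ (¬((¬s) ∨ (¬r))) = T ⊕ F = T
¬((¬(s ↔ (¬s))) ⊕ (¬((¬s) ∨ (¬r)))) = F
(((¬s) ⊕ (¬s)) ↔ (r ∧ r)) ↔ (¬((¬(s ↔ (¬s))) ⊕ (¬((¬s) ∨ (¬r))))) = F ↔ F = T

T


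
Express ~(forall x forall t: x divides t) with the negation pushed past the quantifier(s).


Negation flips each quantifier (∀↔∃) and negates the inner predicate.
¬(forall x forall t: φ) = exists x exists t: ¬φ.

exists x exists t: ~(x divides t)


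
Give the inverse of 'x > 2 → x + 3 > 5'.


The inverse of (P → Q) is (¬P → ¬Q). It is equivalent to the converse, not to the original.
Here P = 'x > 2' and Q = 'x + 3 > 5'.

If not (x > 2), then not (x + 3 > 5).


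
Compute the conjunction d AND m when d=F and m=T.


Conjunction is true only when both operands are true.
Substitute: d=F, m=T.
F AND T evaluates to F.

F


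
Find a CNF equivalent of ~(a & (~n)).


Step 1: Apply De Morgan: ¬(a ∧ (¬n)) = ¬a ∨ ¬(¬n).
Step 2: Eliminate any double negations (¬¬X = X).

(~a) | n


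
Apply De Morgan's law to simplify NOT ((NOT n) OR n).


De Morgan: the negation of a disjunction is the conjunction of the negations.
Distribute NOT across OR, flipping it to AND, and negate each literal.

n AND (NOT n)


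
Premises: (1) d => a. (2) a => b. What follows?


Hypothetical syllogism: from (P → Q) and (Q → R), infer (P → R).
Chain the two implications through the shared middle term 'a'.

d => b


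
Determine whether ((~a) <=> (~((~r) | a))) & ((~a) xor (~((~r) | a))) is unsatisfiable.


Truth table over {a, r}:
a | r | φ
---------
False | False | False
True | False | False
False | True | False
True | True | False
Every row is false.

Yes, it is a contradiction.


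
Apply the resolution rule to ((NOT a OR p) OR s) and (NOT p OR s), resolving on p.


The clauses contain complementary literals p and NOTp.
Resolution eliminates this pair and disjoins the remaining literals (merging duplicates).

(NOT a OR s)


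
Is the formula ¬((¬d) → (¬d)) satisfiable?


Check all 2 assignments over {d}:
d | φ
-----
F | F
T | F
No assignment makes the formula true.

Unsatisfiable.


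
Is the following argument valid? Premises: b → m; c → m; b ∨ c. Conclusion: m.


This matches the form of proof by cases: the conclusion follows in every model of the premises.

Valid.


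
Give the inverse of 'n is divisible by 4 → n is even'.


The inverse of (P → Q) is (¬P → ¬Q). It is equivalent to the converse, not to the original.
Here P = 'n is divisible by 4' and Q = 'n is even'.

If not (n is divisible by 4), then not (n is even).


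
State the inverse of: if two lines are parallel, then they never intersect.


The inverse of (P → Q) is (¬P → ¬Q). It is equivalent to the converse, not to the original.
Here P = 'two lines are parallel' and Q = 'they never intersect'.

If not (two lines are parallel), then not (they never intersect).


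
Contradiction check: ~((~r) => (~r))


Truth table over {r}:
r | φ
-----
False | False
True | False
Every row is false.

Yes, it is a contradiction.


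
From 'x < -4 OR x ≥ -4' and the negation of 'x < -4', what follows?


Disjunctive syllogism: from (P ∨ Q) and ¬P, infer Q.
One disjunct, 'x < -4', is ruled out; the other must hold.

x ≥ -4


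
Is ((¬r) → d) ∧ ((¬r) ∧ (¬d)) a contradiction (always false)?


Truth table over {d, r}:
d | r | φ
---------
F | F | F
T | F | F
F | T | F
T | T | F
Every row is false.

Yes, it is a contradiction.


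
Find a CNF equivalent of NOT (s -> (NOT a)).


Step 1: Rewrite s → (¬a) as ¬s ∨ (¬a).
Step 2: Negate: ¬(¬s ∨ (¬a)) = s ∧ ¬(¬a) (De Morgan + double negation).
Step 3: Eliminate any double negations (¬¬X = X).

s AND a


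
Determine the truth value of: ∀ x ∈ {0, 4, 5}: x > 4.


Evaluate the predicate on each element: 0:F, 4:F, 5:T.
Counterexample x = 0 fails the predicate.

F


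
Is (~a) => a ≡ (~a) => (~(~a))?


Compare truth tables:
a | φ | ψ
---------
False | False | False
True | True | True
The columns φ and ψ agree on every row.

Yes, they are logically equivalent.


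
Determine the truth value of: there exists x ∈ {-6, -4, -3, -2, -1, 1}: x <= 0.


Evaluate the predicate on each element: -6:T, -4:T, -3:T, -2:T, -1:T, 1:F.
Witness x = -6 satisfies the predicate.

T


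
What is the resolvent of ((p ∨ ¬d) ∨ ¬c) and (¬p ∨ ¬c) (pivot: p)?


The clauses contain complementary literals p and ¬p.
Resolution eliminates this pair and disjoins the remaining literals (merging duplicates).

(¬c ∨ ¬d)


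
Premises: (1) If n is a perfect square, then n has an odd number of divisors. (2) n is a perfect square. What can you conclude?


Modus ponens: from (P → Q) and P, infer Q.
P = 'n is a perfect square' is asserted, and P → Q holds, so Q follows.

n has an odd number of divisors.


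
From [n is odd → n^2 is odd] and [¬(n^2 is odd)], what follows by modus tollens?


Modus tollens: from (P → Q) and ¬Q, infer ¬P.
Q = 'n^2 is odd' is denied; since P → Q, P must also fail.

Not (n is odd).


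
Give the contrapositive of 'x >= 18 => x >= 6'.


The contrapositive of (P → Q) is (¬Q → ¬P); it is logically equivalent to the original.
Here P = 'x >= 18' and Q = 'x >= 6'.

If not (x >= 6), then not (x >= 18).


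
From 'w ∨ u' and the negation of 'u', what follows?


Disjunctive syllogism: from (P ∨ Q) and ¬P, infer Q.
One disjunct, 'u', is ruled out; the other must hold.

w


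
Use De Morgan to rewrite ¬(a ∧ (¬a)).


De Morgan: the negation of a conjunction is the disjunction of the negations.
Distribute ¬ across ∧, flipping it to ∨, and negate each literal.

(¬a) ∨ a


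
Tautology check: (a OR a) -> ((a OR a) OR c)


Build the truth table over {a, c}:
a | c | φ
---------
F | F | T
T | F | T
F | T | T
T | T | T
Every row evaluates to true.

Yes, it is a tautology.


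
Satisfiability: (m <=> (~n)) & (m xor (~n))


Check all 4 assignments over {m, n}:
m | n | φ
---------
False | False | False
True | False | False
False | True | False
True | True | False
No assignment makes the formula true.

Unsatisfiable.


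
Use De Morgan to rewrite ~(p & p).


De Morgan: the negation of a conjunction is the disjunction of the negations.
Distribute ~ across &, flipping it to |, and negate each literal.

(~p) | (~p)


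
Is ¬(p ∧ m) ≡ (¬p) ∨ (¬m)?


Compare truth tables:
m | p | φ | ψ
-------------
F | F | T | T
T | F | T | T
F | T | T | T
T | T | F | F
The columns φ and ψ agree on every row.

Yes, they are logically equivalent.


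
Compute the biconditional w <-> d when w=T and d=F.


Biconditional is true when both operands have the same truth value.
Substitute: w=T, d=F.
T <-> F evaluates to F.

F


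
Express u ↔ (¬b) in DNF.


Step 1: u ↔ (¬b) is true exactly when both agree: (u ∧ (¬b)) ∨ (¬u ∧ ¬(¬b)).
Step 2: Eliminate any double negations (¬¬X = X).

(u ∧ (¬b)) ∨ ((¬u) ∧ b)


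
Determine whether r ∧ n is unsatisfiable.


Truth table over {n, r}:
n | r | φ
---------
F | F | F
T | F | F
F | T | F
T | T | T
Satisfying assignment at row 4: n=T, r=T gives T.

No, it is not a contradiction.


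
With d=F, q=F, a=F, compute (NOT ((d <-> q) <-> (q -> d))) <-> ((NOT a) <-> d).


Substitute d=F, q=F, a=F:
d <-> q = F <-> F = T
q -> d = F -> F = T
(d <-> q) <-> (q -> d) = T <-> T = T
NOT ((d <-> q) <-> (q -> d)) = F
NOT a = T
(NOT a) <-> d = T <-> F = F
(NOT ((d <-> q) <-> (q -> d))) <-> ((NOT a) <-> d) = F <-> F = T

T


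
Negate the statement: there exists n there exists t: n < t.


Negation flips each quantifier (∀↔∃) and negates the inner predicate.
¬(there exists n there exists t: φ) = for all n for all t: ¬φ.

for all n for all t: NOT(n < t)


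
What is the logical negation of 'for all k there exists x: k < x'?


Negation flips each quantifier (∀↔∃) and negates the inner predicate.
¬(for all k there exists x: φ) = there exists k for all x: ¬φ.

there exists k for all x: NOT(k < x)


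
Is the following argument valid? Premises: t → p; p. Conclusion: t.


This is affirming the consequent (fallacy). There exist truth assignments where the premises are all true but the conclusion is false.

Invalid.


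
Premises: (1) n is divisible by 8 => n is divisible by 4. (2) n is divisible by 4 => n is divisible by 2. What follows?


Hypothetical syllogism: from (P → Q) and (Q → R), infer (P → R).
Chain the two implications through the shared middle term 'n is divisible by 4'.

n is divisible by 8 => n is divisible by 2


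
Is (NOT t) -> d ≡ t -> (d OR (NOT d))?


Compare truth tables:
d | t | φ | ψ
-------------
F | F | F | T
T | F | T | T
F | T | T | T
T | T | T | T
They differ at row 1 (d=F, t=F): φ=F but ψ=T.

No, they are not logically equivalent.


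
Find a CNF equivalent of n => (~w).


Step 1: Rewrite n → (¬w) as ¬n ∨ (¬w).

(~n) | (~w)


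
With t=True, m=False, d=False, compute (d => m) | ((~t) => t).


Substitute t=True, m=False, d=False:
d => m = False => False = True
~t = False
(~t) => t = False => True = True
(d => m) | ((~t) => t) = True | True = True

True


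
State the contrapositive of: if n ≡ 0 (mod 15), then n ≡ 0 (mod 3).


The contrapositive of (P → Q) is (¬Q → ¬P); it is logically equivalent to the original.
Here P = 'n ≡ 0 (mod 15)' and Q = 'n ≡ 0 (mod 3)'.

If not (n ≡ 0 (mod 3)), then not (n ≡ 0 (mod 15)).


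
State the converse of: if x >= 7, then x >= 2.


The converse of (P → Q) is (Q → P). It is not in general equivalent to the original.
Here P = 'x >= 7' and Q = 'x >= 2'.

If x >= 2, then x >= 7.


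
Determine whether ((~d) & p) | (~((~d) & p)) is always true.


Build the truth table over {d, p}:
d | p | φ
---------
False | False | True
True | False | True
False | True | True
True | True | True
Every row evaluates to true.

Yes, it is a tautology.


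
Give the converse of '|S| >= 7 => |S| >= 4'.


The converse of (P → Q) is (Q → P). It is not in general equivalent to the original.
Here P = '|S| >= 7' and Q = '|S| >= 4'.

If |S| >= 4, then |S| >= 7.


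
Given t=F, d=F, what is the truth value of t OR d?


Disjunction is false only when both operands are false.
Substitute: t=F, d=F.
F OR F evaluates to F.

F


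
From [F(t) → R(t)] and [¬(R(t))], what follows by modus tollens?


Modus tollens: from (P → Q) and ¬Q, infer ¬P.
Q = 'R(t)' is denied; since P → Q, P must also fail.

Not (F(t)).


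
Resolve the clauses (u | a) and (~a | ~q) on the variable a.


The clauses contain complementary literals a and ~a.
Resolution eliminates this pair and disjoins the remaining literals (merging duplicates).

(u | ~q)


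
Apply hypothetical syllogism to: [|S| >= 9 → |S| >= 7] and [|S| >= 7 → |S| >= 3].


Hypothetical syllogism: from (P → Q) and (Q → R), infer (P → R).
Chain the two implications through the shared middle term '|S| >= 7'.

|S| >= 9 → |S| >= 3


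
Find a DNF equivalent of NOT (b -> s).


Step 1: Rewrite implication then negate: ¬(¬b ∨ s) = b ∧ ¬s.

b AND (NOT s)


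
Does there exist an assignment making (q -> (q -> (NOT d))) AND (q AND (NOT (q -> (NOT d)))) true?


Check all 4 assignments over {d, q}:
d | q | φ
---------
F | F | F
T | F | F
F | T | F
T | T | F
No assignment makes the formula true.

Unsatisfiable.


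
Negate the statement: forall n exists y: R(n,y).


Negation flips each quantifier (∀↔∃) and negates the inner predicate.
¬(forall n exists y: φ) = exists n forall y: ¬φ.

exists n forall y: ~(R(n,y))


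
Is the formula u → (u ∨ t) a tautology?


Build the truth table over {t, u}:
t | u | φ
---------
F | F | T
T | F | T
F | T | T
T | T | T
Every row evaluates to true.

Yes, it is a tautology.


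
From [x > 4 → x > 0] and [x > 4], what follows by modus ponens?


Modus ponens: from (P → Q) and P, infer Q.
P = 'x > 4' is asserted, and P → Q holds, so Q follows.

x > 0.


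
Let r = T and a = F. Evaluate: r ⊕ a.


Exclusive or is true when exactly one operand is true.
Substitute: r=T, a=F.
T ⊕ F evaluates to T.

T


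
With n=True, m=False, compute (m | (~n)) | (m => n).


Substitute n=True, m=False:
~n = False
m | (~n) = False | False = False
m => n = False => True = True
(m | (~n)) | (m => n) = False | True = True

True


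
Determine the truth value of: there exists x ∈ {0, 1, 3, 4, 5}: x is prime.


Evaluate the predicate on each element: 0:F, 1:F, 3:T, 4:F, 5:T.
Witness x = 3 satisfies the predicate.

T


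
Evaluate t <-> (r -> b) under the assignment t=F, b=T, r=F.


Substitute t=F, b=T, r=F:
r -> b = F -> T = T
t <-> (r -> b) = F <-> T = F

F


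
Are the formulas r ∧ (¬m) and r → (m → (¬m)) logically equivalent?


Compare truth tables:
m | r | φ | ψ
-------------
F | F | F | T
T | F | F | T
F | T | T | T
T | T | F | F
They differ at row 1 (m=F, r=F): φ=F but ψ=T.

No, they are not logically equivalent.


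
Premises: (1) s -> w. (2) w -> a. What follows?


Hypothetical syllogism: from (P → Q) and (Q → R), infer (P → R).
Chain the two implications through the shared middle term 'w'.

s -> a


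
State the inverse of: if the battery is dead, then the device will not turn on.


The inverse of (P → Q) is (¬P → ¬Q). It is equivalent to the converse, not to the original.
Here P = 'the battery is dead' and Q = 'the device will not turn on'.

If not (the battery is dead), then not (the device will not turn on).


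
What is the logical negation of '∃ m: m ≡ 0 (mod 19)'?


¬(∀ x: φ) = ∃ x: ¬φ, and ¬(∃ x: φ) = ∀ x: ¬φ.
Apply to the existential statement.

∀ m: ¬(m ≡ 0 (mod 19))


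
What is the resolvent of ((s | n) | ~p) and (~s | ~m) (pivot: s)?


The clauses contain complementary literals s and ~s.
Resolution eliminates this pair and disjoins the remaining literals (merging duplicates).

((n | ~p) | ~m)


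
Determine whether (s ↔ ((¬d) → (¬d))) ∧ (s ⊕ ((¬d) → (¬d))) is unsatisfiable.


Truth table over {d, s}:
d | s | φ
---------
F | F | F
T | F | F
F | T | F
T | T | F
Every row is false.

Yes, it is a contradiction.


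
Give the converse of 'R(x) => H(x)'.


The converse of (P → Q) is (Q → P). It is not in general equivalent to the original.
Here P = 'R(x)' and Q = 'H(x)'.

If H(x), then R(x).


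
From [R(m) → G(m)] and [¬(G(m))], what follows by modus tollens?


Modus tollens: from (P → Q) and ¬Q, infer ¬P.
Q = 'G(m)' is denied; since P → Q, P must also fail.

Not (R(m)).


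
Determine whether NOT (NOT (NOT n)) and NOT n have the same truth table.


Compare truth tables:
n | φ | ψ
---------
F | T | T
T | F | F
The columns φ and ψ agree on every row.

Yes, they are logically equivalent.


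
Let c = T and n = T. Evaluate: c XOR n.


Exclusive or is true when exactly one operand is true.
Substitute: c=T, n=T.
T XOR T evaluates to F.

F


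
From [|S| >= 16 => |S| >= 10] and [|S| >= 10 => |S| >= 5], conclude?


Hypothetical syllogism: from (P → Q) and (Q → R), infer (P → R).
Chain the two implications through the shared middle term '|S| >= 10'.

|S| >= 16 => |S| >= 5


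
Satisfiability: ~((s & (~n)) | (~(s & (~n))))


Check all 4 assignments over {n, s}:
n | s | φ
---------
False | False | False
True | False | False
False | True | False
True | True | False
No assignment makes the formula true.

Unsatisfiable.


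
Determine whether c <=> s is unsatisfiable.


Truth table over {c, s}:
c | s | φ
---------
False | False | True
True | False | False
False | True | False
True | True | True
Satisfying assignment at row 1: c=False, s=False gives True.

No, it is not a contradiction.


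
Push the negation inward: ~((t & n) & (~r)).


De Morgan: the negation of a conjunction is the disjunction of the negations.
Distribute ~ across &, flipping it to |, and negate each literal.

((~t) | (~n)) | r


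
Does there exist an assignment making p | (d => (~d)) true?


Search for a satisfying assignment over {d, p}.
Try d=False, p=False: the formula evaluates to True.
A satisfying assignment exists.

Satisfiable.


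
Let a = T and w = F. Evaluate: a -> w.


Implication is false only when antecedent is true and consequent is false.
Substitute: a=T, w=F.
T -> F evaluates to F.

F


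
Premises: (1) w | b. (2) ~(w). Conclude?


Disjunctive syllogism: from (P ∨ Q) and ¬P, infer Q.
One disjunct, 'w', is ruled out; the other must hold.

b


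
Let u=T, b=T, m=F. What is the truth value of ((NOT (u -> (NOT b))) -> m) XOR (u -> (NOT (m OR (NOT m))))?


Substitute u=T, b=T, m=F:
NOT b = F
u -> (NOT b) = T -> F = F
NOT (u -> (NOT b)) = T
(NOT (u -> (NOT b))) -> m = T -> F = F
NOT m = T
m OR (NOT m) = F OR T = T
NOT (m OR (NOT m)) = F
u -> (NOT (m OR (NOT m))) = T -> F = F
((NOT (u -> (NOT b))) -> m) XOR (u -> (NOT (m OR (NOT m)))) = F XOR F = F

F


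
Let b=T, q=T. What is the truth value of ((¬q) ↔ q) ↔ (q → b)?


Substitute b=T, q=T:
¬q = F
(¬q) ↔ q = F ↔ T = F
q → b = T → T = T
((¬q) ↔ q) ↔ (q → b) = F ↔ T = F

F


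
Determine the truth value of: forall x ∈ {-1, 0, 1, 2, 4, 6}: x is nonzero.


Evaluate the predicate on each element: -1:True, 0:False, 1:True, 2:True, 4:True, 6:True.
Counterexample x = 0 fails the predicate.

False


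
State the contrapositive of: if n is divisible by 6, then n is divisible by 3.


The contrapositive of (P → Q) is (¬Q → ¬P); it is logically equivalent to the original.
Here P = 'n is divisible by 6' and Q = 'n is divisible by 3'.

If not (n is divisible by 3), then not (n is divisible by 6).


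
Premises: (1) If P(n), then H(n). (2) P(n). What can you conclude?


Modus ponens: from (P → Q) and P, infer Q.
P = 'P(n)' is asserted, and P → Q holds, so Q follows.

H(n).


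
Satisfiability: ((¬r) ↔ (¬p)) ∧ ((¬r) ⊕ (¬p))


Check all 4 assignments over {p, r}:
p | r | φ
---------
F | F | F
T | F | F
F | T | F
T | T | F
No assignment makes the formula true.

Unsatisfiable.


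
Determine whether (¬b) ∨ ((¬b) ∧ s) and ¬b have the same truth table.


Compare truth tables:
b | s | φ | ψ
-------------
F | F | T | T
T | F | F | F
F | T | T | T
T | T | F | F
The columns φ and ψ agree on every row.

Yes, they are logically equivalent.


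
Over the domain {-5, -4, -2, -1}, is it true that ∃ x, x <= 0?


Evaluate the predicate on each element: -5:T, -4:T, -2:T, -1:T.
Witness x = -5 satisfies the predicate.

T


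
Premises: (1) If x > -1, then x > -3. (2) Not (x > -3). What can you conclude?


Modus tollens: from (P → Q) and ¬Q, infer ¬P.
Q = 'x > -3' is denied; since P → Q, P must also fail.

Not (x > -1).
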